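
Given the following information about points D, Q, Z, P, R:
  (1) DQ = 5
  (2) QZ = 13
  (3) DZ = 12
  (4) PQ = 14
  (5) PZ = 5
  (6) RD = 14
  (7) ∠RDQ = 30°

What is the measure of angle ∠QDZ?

Step 1: By the inverse law of cosines on triangle QDZ: cos(∠QDZ) = (5² + 12² − 13²) / (2·5·12) = 0/120 = 0, so ∠QDZ = 90°.

Therefore, the measure of angle ∠QDZ = 90°.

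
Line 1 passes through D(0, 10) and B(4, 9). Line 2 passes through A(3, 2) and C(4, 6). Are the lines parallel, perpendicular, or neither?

Slope of line 1: m1 = (9 - 10)/(4 - 0) = -1/4 = -1/4
Slope of line 2: m2 = (6 - 2)/(4 - 3) = 4/1 = 4
m1 * m2 = -1, so perpendicular.

Perpendicular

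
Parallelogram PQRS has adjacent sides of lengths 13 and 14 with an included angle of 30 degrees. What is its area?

Area = a * b * sin(theta)
Area = 13 * 14 * sin(30 degrees)
Area = 182 * 1/2
Area = 91

91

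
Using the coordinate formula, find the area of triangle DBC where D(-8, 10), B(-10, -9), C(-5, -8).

The Shoelace formula computes the area from vertex coordinates by summing cross products.
For vertices (-8,10), (-10,-9), (-5,-8):
Signed sum = -8*-9 - -10*10 + -10*-8 - -5*-9 + -5*10 - -8*-8
= 172 + 35 + -114 = 93
Area = (1/2)|93| = 93/2.

93/2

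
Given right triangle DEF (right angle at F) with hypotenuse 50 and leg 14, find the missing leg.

Rearranging the Pythagorean theorem to solve for the unknown leg:
leg^2 = hypotenuse^2 - known_leg^2 = 2500 - 196 = 2304
leg = sqrt(2304) = 48.

48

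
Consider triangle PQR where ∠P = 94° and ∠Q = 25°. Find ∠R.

Let angle R = x. Then 94 + 25 + x = 180.
x = 180 - 119 = 61 degrees.

61 degrees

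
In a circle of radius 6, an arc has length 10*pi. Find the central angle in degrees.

The full circumference is 2πr = 12*pi.
The arc is 10*pi / 12*pi = 5/6 of the full circle.
So the central angle = 5/6 × 360° = 300°.

300°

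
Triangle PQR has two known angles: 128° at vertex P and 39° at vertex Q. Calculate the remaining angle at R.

Let angle R = x. Then 128 + 39 + x = 180.
x = 180 - 167 = 13 degrees.

13 degrees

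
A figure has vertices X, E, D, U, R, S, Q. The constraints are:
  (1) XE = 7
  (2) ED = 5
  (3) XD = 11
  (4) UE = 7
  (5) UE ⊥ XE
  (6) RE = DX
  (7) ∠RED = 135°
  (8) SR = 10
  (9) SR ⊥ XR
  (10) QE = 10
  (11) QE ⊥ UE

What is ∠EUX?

Step 1: By the law of cosines on triangle UEX: UX² = 7² + 7² − 2·7·7·cos(90°) = 98, so UX = 7·√2.
Step 2: By the inverse law of cosines on triangle EUX: cos(∠EUX) = (7² + (7·√2)² − 7²) / (2·7·7·√2) = 98/138.59 = 0.7071, so ∠EUX = 45°.

Therefore, the measure of angle ∠EUX = 45°.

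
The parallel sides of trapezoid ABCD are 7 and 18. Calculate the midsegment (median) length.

midsegment = (7 + 18) / 2 = 25 / 2 = 25/2

25/2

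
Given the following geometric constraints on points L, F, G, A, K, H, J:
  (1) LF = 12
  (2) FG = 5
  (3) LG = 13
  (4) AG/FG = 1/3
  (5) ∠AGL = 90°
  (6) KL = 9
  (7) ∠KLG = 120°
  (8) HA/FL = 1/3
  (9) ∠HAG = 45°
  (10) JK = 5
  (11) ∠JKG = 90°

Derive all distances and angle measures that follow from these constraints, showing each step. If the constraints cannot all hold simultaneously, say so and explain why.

The constraints are consistent.

From the given relations:
  AG = 1/3·FG = 1/3·5 ≈ 1.67
  HA = 1/3·FL = 1/3·12 = 4

Step 1: From LG = 13, GA = 1.67, and ∠LGA = 90°, by the law of cosines:
  LA² = LG² + GA² - 2·LG·GA·cos(90°) = 169 + 2.778 - 0 = 171.8
  LA ≈ 13.11

Step 2: From GL = 13, LK = 9, and ∠GLK = 120°, by the law of cosines:
  GK² = GL² + LK² - 2·GL·LK·cos(120°) = 169 + 81 + 117 = 367
  GK ≈ 19.16

Step 3: From GA = 1.67, AH = 4, and ∠GAH = 45°, by the law of cosines:
  GH² = GA² + AH² - 2·GA·AH·cos(45°) = 2.778 + 16 - 9.428 = 9.35
  GH ≈ 3.06

Step 4: From LF = 12, LG = 13, FG = 5, by the inverse law of cosines:
  cos(∠FLG) = (LF² + LG² - FG²) / (2·LF·LG)
  ∠FLG = 22.62°

Step 5: From FG = 5, FL = 12, GL = 13, by the inverse law of cosines:
  cos(∠GFL) = (FG² + FL² - GL²) / (2·FG·FL)
  ∠GFL = 90°

Step 6: From GF = 5, GL = 13, FL = 12, by the inverse law of cosines:
  cos(∠FGL) = (GF² + GL² - FL²) / (2·GF·GL)
  ∠FGL = 67.38°

Step 7: From GK = 19.16, KJ = 5, and ∠GKJ = 90°, by the law of cosines:
  GJ² = GK² + KJ² - 2·GK·KJ·cos(90°) = 367 + 25 - 0 = 392
  GJ = 14·√2

Step 8: From LA = 13.11, LG = 13, AG = 1.67, by the inverse law of cosines:
  cos(∠ALG) = (LA² + LG² - AG²) / (2·LA·LG)
  ∠ALG = 7.31°

Step 9: From GA = 1.67, GH = 3.06, AH = 4, by the inverse law of cosines:
  cos(∠AGH) = (GA² + GH² - AH²) / (2·GA·GH)
  ∠AGH = 112.33°

Step 10: From GK = 19.16, GL = 13, KL = 9, by the inverse law of cosines:
  cos(∠KGL) = (GK² + GL² - KL²) / (2·GK·GL)
  ∠KGL = 24.01°

Step 11: From AG = 1.67, AL = 13.11, GL = 13, by the inverse law of cosines:
  cos(∠GAL) = (AG² + AL² - GL²) / (2·AG·AL)
  ∠GAL = 82.69°

Step 12: From KG = 19.16, KL = 9, GL = 13, by the inverse law of cosines:
  cos(∠GKL) = (KG² + KL² - GL²) / (2·KG·KL)
  ∠GKL = 35.99°

Step 13: From HA = 4, HG = 3.06, AG = 1.67, by the inverse law of cosines:
  cos(∠AHG) = (HA² + HG² - AG²) / (2·HA·HG)
  ∠AHG = 22.67°

Step 14: From GJ = 14·√2, GK = 19.16, JK = 5, by the inverse law of cosines:
  cos(∠JGK) = (GJ² + GK² - JK²) / (2·GJ·GK)
  ∠JGK = 14.63°

Step 15: From JG = 14·√2, JK = 5, GK = 19.16, by the inverse law of cosines:
  cos(∠GJK) = (JG² + JK² - GK²) / (2·JG·JK)
  ∠GJK = 75.37°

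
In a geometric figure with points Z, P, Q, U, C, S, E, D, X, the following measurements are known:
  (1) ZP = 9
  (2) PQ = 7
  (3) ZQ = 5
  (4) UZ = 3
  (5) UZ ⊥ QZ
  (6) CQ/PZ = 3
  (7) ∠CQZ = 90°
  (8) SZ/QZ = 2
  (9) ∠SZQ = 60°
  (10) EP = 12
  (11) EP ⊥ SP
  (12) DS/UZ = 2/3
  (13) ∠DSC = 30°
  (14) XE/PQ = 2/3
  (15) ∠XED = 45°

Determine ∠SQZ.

From the given relations: SZ = 2·QZ = 2·5 = 10.
Step 1: By the law of cosines on triangle QZS: QS² = 5² + 10² − 2·5·10·cos(60°) = 75, so QS = 5·√3.
Step 2: By the inverse law of cosines on triangle SQZ: cos(∠SQZ) = ((5·√3)² + 5² − 10²) / (2·5·√3·5) = 0/86.6 = 0, so ∠SQZ = 90°.

Therefore, the measure of angle ∠SQZ = 90°.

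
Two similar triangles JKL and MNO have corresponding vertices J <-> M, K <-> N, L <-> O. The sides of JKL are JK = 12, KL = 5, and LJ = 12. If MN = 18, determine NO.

k = 18/12 = 3/2. NO = 3/2 * 5 = 15/2.

15/2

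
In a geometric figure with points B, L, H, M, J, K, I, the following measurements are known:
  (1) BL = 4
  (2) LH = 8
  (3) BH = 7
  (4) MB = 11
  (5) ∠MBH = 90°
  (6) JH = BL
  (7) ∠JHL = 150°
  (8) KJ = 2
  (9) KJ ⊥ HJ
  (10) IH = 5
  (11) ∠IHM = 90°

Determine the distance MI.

Step 1: By the law of cosines on triangle HBM: HM² = 7² + 11² − 2·7·11·cos(90°) = 170, so HM = √170.
Step 2: By the law of cosines on triangle MHI: MI² = √170² + 5² − 2·√170·5·cos(90°) = 195, so MI = √195.

Therefore, the length of MI = √195.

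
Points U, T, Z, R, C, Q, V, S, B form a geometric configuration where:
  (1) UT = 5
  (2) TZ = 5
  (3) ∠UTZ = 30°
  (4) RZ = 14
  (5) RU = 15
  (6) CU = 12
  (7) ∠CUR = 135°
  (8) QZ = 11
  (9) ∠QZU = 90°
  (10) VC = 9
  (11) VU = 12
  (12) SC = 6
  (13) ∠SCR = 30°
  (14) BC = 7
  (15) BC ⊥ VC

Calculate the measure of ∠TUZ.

Step 1: By the law of cosines on triangle UTZ: UZ² = 5² + 5² − 2·5·5·cos(30°) = 6.7, so UZ ≈ 2.59.
Step 2: By the inverse law of cosines on triangle TUZ: cos(∠TUZ) = (5² + 2.59² − 5²) / (2·5·2.59) = 6.7/25.88 = 0.2588, so ∠TUZ = 75°.

Therefore, the measure of angle ∠TUZ = 75°.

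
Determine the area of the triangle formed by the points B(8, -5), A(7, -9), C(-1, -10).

Using the Shoelace formula for a triangle:
Area = (1/2)|x0(y1 - y2) + x1(y2 - y0) + x2(y0 - y1)|
Area = (1/2)|8(-9 - -10) + 7(-10 - -5) + -1(-5 - -9)|
Area = (1/2)|8 + -35 + -4|
Area = (1/2)|-31|
Area = (1/2)(31)
Area = 31/2

31/2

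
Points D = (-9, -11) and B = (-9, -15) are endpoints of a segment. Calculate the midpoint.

The midpoint is the point halfway along the segment.
Move half the horizontal distance: -9 + (-9 - -9)/2 = -9 + 0/2 = -9
Move half the vertical distance: -11 + (-15 - -11)/2 = -11 + -4/2 = -13
Midpoint = (-9, -13)

(-9, -13)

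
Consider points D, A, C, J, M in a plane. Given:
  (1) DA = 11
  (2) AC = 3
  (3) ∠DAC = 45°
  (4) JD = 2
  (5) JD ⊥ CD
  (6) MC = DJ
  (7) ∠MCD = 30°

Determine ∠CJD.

Step 1: By the law of cosines on triangle CAD: CD² = 3² + 11² − 2·3·11·cos(45°) = 83.33, so CD ≈ 9.13.
Step 2: By the law of cosines on triangle JDC: JC² = 2² + 9.13² − 2·2·9.13·cos(90°) = 87.33, so JC ≈ 9.35.
Step 3: By the inverse law of cosines on triangle CJD: cos(∠CJD) = (9.35² + 2² − 9.13²) / (2·9.35·2) = 8/37.38 = 0.214, so ∠CJD = 77.64°.

Therefore, the measure of angle ∠CJD = 77.64°.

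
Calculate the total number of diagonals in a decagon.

The number of diagonals in an n-gon is n(n - 3)/2.
For n = 10: 10(10 - 3)/2 = 10 × 7 / 2 = 35.

35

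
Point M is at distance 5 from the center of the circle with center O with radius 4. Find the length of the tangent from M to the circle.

Let T be the point of tangency. Then OT ⊥ MT (radius ⊥ tangent).
In right triangle OTM: OM² = OT² + MT²
5² = 4² + MT²
MT² = 9, MT = 3

3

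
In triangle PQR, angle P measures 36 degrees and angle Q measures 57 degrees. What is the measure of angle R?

By the triangle angle sum property, the three interior angles of any triangle add up to 180°.
We know angle P = 36° and angle Q = 57°, so their sum is 93°.
Therefore angle R = 180° - 93° = 87°.

87 degrees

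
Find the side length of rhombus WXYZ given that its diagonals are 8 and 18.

Half-diagonals are 4 and 9. side = sqrt(4^2 + 9^2) = sqrt(97)

sqrt(97)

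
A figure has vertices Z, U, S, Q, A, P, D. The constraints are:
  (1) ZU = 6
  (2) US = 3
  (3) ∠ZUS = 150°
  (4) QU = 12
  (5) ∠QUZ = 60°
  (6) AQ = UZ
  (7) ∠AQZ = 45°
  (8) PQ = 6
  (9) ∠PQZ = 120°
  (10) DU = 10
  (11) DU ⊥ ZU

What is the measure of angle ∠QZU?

Step 1: By the law of cosines on triangle ZUQ: ZQ² = 6² + 12² − 2·6·12·cos(60°) = 108, so ZQ = 6·√3.
Step 2: By the inverse law of cosines on triangle QZU: cos(∠QZU) = ((6·√3)² + 6² − 12²) / (2·6·√3·6) = 0/124.71 = 0, so ∠QZU = 90°.

Therefore, the measure of angle ∠QZU = 90°.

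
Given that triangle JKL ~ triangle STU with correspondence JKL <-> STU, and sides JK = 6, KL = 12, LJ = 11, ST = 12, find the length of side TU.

Since the triangles are similar, the ratio of corresponding sides is constant.
Scale factor k = ST / JK = 12 / 6 = 2
TU = k * KL = 2 * 12 = 24

24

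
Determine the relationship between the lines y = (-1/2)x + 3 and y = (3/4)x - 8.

Slope of line 1: m1 = -1/2
Slope of line 2: m2 = 3/4
m1 != m2 and m1*m2 = -3/8 != -1. Neither.

Neither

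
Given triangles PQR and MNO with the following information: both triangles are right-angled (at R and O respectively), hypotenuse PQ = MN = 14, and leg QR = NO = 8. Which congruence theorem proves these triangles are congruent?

The given information provides:
both triangles are right-angled (at R and O respectively), hypotenuse PQ = MN = 14, and leg QR = NO = 8
This matches the HL congruence theorem.
The hypotenuse and one leg of two right triangles are equal (Hypotenuse-Leg).

HL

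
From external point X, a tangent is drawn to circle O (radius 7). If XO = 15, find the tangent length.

Let T be the point of tangency. Then OT ⊥ XT (radius ⊥ tangent).
In right triangle OTX: OX² = OT² + XT²
15² = 7² + XT²
XT² = 176, XT = 4*sqrt(11)

4*sqrt(11)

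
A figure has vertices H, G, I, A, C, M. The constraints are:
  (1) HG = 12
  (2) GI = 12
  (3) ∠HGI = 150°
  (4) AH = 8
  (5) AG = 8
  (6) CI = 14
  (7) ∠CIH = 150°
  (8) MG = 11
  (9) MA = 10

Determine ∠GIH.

Step 1: By the law of cosines on triangle IGH: IH² = 12² + 12² − 2·12·12·cos(150°) = 537.42, so IH ≈ 23.18.
Step 2: By the inverse law of cosines on triangle GIH: cos(∠GIH) = (12² + 23.18² − 12²) / (2·12·23.18) = 537.42/556.37 = 0.9659, so ∠GIH = 15°.

Therefore, the measure of angle ∠GIH = 15°.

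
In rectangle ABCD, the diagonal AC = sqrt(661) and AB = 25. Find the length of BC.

The diagonal of a rectangle forms a right triangle with the two sides.
Rearranging the Pythagorean theorem: missing side = sqrt(d^2 - known^2).
= sqrt(661 - 625) = sqrt(36) = 6.

6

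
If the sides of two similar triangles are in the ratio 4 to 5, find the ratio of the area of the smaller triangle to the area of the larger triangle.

The ratio of areas of similar triangles equals the square of the side ratio.
Side ratio = 4:5
Area ratio = (4/5)^2 = 16/25 = 16:25

16:25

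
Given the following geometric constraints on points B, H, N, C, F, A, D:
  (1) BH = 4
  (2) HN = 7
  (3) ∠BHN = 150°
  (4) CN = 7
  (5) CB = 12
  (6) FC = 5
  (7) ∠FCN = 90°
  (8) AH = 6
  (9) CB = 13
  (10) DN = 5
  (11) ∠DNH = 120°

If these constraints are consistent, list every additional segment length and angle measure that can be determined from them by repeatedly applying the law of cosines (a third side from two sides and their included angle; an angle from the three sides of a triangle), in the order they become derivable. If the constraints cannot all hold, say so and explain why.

These constraints are not satisfiable: (5) CB = 12 and (9) CB = 13 assign two different lengths to the same segment. No planar figure meets all of them, so nothing further can be derived.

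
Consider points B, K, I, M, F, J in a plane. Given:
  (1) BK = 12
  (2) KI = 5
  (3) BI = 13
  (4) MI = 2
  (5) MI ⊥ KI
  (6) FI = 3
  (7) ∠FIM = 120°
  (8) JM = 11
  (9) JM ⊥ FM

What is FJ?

Step 1: By the law of cosines on triangle FIM: FM² = 3² + 2² − 2·3·2·cos(120°) = 19, so FM = √19.
Step 2: By the law of cosines on triangle FMJ: FJ² = √19² + 11² − 2·√19·11·cos(90°) = 140, so FJ = 2·√35.

Therefore, the length of FJ = 2·√35.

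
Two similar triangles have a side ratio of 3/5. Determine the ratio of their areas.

Area scales with the square of linear dimensions. If every length is multiplied by 3/5, then the area is multiplied by (3/5)^2 = 9/25.
The area ratio is 9:25.

9:25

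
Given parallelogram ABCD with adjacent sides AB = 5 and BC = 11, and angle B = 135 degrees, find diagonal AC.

Law of cosines: d^2 = 5^2 + 11^2 - 2(5)(11)cos(135°) = 55*sqrt(2) + 146, so d = sqrt(55*sqrt(2) + 146).

sqrt(55*sqrt(2) + 146)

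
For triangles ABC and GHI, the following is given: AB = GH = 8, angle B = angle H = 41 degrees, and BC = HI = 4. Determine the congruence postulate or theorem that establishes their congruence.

The given information matches SAS: Two pairs of corresponding sides and the included angle are equal (Side-Angle-Side).

SAS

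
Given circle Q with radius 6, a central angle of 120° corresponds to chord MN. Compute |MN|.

Chord = 2(6) sin(60°) = 6*sqrt(3)

6*sqrt(3)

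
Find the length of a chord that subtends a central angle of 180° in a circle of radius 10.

Chord = 2(10) sin(90°) = 20

20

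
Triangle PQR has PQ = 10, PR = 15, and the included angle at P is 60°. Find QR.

When two sides and the included angle are known, the law of cosines gives the third side.
c^2 = a^2 + b^2 - 2ab cos(C) generalizes the Pythagorean theorem to non-right triangles.
Here: QR^2 = 100 + 225 - 300*(1/2) = 175
QR = 5*sqrt(7)

5*sqrt(7)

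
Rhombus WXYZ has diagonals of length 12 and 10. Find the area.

The diagonals of a rhombus divide it into four right triangles.
Each triangle has legs 12/ 2 = 6 and 10/2 = 5, so each has area (1/2)*6*5 = 15.
Four such triangles give total area = (d1 * d2) / 2 = 60.

60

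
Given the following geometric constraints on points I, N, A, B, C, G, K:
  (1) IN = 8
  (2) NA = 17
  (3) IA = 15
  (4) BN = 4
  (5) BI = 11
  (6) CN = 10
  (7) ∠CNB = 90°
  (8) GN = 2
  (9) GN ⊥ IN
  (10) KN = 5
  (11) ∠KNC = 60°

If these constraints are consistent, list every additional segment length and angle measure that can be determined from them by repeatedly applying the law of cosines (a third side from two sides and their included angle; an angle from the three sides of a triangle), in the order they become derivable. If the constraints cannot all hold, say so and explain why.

The constraints are consistent. Derivable facts, in order:
After 1 step:
- BC = 2·√29
- CK = 5·√3
- IG = 2·√17
- ∠AIN = 90°
- ∠ANI = 61.93°
- ∠BIN = 16.21°
- ∠BNI = 129.84°
- ∠IAN = 28.07°
- ∠IBN = 33.95°
After 2 steps:
- ∠BCN = 21.8°
- ∠CBN = 68.2°
- ∠CKN = 90°
- ∠GIN = 14.04°
- ∠IGN = 75.96°
- ∠KCN = 30°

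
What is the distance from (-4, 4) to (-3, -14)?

d = sqrt((1)^2 + (-18)^2) = sqrt(325) = 5*sqrt(13)

5*sqrt(13)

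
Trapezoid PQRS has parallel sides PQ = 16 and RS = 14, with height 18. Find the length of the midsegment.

The midsegment of a trapezoid = (base1 + base2) / 2
midsegment = (16 + 14) / 2
midsegment = 30 / 2
midsegment = 15

15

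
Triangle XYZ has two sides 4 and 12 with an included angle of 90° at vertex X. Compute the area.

Area = (1/2) * XY * XZ * sin(X)
Area = (1/2) * 4 * 12 * sin(90°)
Area = (1/2) * 4 * 12 * 1
Area = 24

24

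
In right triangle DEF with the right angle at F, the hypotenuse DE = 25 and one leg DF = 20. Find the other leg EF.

EF = sqrt(25^2 - 20^2) = sqrt(225) = 15

15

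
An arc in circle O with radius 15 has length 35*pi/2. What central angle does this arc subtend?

The full circumference is 2πr = 30*pi.
The arc is 35*pi/2 / 30*pi = 7/12 of the full circle.
So the central angle = 7/12 × 360° = 210°.

210°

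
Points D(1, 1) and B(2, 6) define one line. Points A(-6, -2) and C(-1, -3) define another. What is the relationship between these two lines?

Slope of line 1: m1 = (6 - 1)/(2 - 1) = 5/1 = 5
Slope of line 2: m2 = (-3 - -2)/(-1 - -6) = -1/5 = -1/5
m1 * m2 = -1, so perpendicular.

Perpendicular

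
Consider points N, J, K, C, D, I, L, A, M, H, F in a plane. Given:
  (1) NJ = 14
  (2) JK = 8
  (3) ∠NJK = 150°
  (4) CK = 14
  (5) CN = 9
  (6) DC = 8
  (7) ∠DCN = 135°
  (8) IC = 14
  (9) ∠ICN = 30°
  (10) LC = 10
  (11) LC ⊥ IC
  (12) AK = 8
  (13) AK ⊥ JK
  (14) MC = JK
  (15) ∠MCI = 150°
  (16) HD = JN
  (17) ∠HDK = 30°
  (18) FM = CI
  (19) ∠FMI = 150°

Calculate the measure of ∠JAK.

Step 1: By the law of cosines on triangle AKJ: AJ² = 8² + 8² − 2·8·8·cos(90°) = 128, so AJ = 8·√2.
Step 2: By the inverse law of cosines on triangle JAK: cos(∠JAK) = ((8·√2)² + 8² − 8²) / (2·8·√2·8) = 128/181.02 = 0.7071, so ∠JAK = 45°.

Therefore, the measure of angle ∠JAK = 45°.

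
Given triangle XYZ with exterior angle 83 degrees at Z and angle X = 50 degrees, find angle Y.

The exterior angle theorem states that an exterior angle equals the sum of the two non-adjacent interior angles.
So 83 = 50 + angle Y, which gives angle Y = 83 - 50 = 33 degrees.

33 degrees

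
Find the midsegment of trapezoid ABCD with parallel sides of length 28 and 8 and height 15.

The midsegment of a trapezoid = (base1 + base2) / 2
midsegment = (28 + 8) / 2
midsegment = 36 / 2
midsegment = 18

18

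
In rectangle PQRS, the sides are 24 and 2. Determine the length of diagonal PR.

A rectangle's diagonal splits it into two right triangles, with the diagonal as the hypotenuse.
By the Pythagorean theorem, d^2 = 24^2 + 2^2 = 580.
Therefore d = sqrt(580) = 2*sqrt(145).

2*sqrt(145)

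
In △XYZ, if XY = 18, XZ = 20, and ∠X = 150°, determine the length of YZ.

When two sides and the included angle are known, the law of cosines gives the third side.
c^2 = a^2 + b^2 - 2ab cos(C) generalizes the Pythagorean theorem to non-right triangles.
Here: YZ^2 = 324 + 400 - 720*(-sqrt(3)/2) = 360*sqrt(3) + 724
YZ = 2*sqrt(90*sqrt(3) + 181)

2*sqrt(90*sqrt(3) + 181)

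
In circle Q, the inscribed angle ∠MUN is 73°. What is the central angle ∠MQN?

The inscribed angle theorem states that a central angle is always twice any inscribed angle that subtends the same arc.
Since the inscribed angle is 73°, the central angle = 2 × 73° = 146°.

146°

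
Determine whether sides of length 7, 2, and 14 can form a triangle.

The longest side is 14. The other two sides sum to 2 + 7 = 9.
Since 9 ≤ 14, the two shorter sides cannot reach around to close the triangle.

No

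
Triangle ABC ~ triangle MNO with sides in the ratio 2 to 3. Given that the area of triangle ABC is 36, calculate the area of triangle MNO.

The ratio of areas of similar triangles = (side ratio)^2.
Side ratio = 2:3, so area ratio = 4:9.
Area of MNO / Area of ABC = 9/4
Area of MNO = 36 * 9/4 = 81

81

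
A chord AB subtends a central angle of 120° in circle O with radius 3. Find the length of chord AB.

Drop a perpendicular from the center to the chord, bisecting both the chord and the central angle.
Each half-chord = r sin(θ/2) = 3 sin(60°).
The full chord = 2 × 3 × sin(60°) = 3*sqrt(3).

3*sqrt(3)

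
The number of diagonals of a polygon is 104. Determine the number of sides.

Using d = n(n - 3)/2, we solve 104 = n(n - 3)/2.
So n(n - 3) = 208.
Testing n = 16: 16 * 13 = 208 = 208. Correct.
The polygon has 16 sides.

16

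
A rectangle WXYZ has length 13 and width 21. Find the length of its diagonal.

A rectangle's diagonal splits it into two right triangles, with the diagonal as the hypotenuse.
By the Pythagorean theorem, d^2 = 13^2 + 21^2 = 610.
Therefore d = sqrt(610).

sqrt(610)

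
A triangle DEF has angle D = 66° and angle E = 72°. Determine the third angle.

The interior angles sum to 180°: angle F = 180 - 66 - 72 = 42°.
The triangle is acute (angles 66°, 72°, 42°).

42 degrees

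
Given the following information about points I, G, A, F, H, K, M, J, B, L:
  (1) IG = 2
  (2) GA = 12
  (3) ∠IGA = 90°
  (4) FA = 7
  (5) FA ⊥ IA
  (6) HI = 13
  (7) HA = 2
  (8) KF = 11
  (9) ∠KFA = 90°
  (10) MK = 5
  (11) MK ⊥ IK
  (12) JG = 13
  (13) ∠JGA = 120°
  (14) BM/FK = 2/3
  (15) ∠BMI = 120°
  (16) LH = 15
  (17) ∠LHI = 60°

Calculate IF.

Step 1: By the law of cosines on triangle IGA: IA² = 2² + 12² − 2·2·12·cos(90°) = 148, so IA = 2·√37.
Step 2: By the law of cosines on triangle IAF: IF² = (2·√37)² + 7² − 2·2·√37·7·cos(90°) = 197, so IF = √197.

Therefore, the length of IF = √197.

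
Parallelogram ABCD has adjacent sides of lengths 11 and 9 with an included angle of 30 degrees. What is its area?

Area = 11 * 9 * sin(30°) = 99 * 1/2 = 99/2

99/2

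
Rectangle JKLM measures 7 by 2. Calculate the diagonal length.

Using the Pythagorean theorem:
d² = 7² + 2² = 49 + 4 = 53
d = sqrt(53)

sqrt(53)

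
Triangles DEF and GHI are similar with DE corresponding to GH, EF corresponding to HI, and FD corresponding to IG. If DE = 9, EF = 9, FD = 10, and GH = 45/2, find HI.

k = 45/2/9 = 5/2. HI = 5/2 * 9 = 45/2.

45/2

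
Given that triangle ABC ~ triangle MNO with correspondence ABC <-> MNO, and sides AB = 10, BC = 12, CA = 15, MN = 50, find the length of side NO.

Similar triangles have proportional sides. Setting up the proportion:
MN / AB = NO / BC
50 / 10 = NO / 12
NO = 12 * 50 / 10 = 60.

60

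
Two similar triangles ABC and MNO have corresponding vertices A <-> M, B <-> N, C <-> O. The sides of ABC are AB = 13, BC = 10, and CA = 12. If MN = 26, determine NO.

Since the triangles are similar, the ratio of corresponding sides is constant.
Scale factor k = MN / AB = 26 / 13 = 2
NO = k * BC = 2 * 10 = 20

20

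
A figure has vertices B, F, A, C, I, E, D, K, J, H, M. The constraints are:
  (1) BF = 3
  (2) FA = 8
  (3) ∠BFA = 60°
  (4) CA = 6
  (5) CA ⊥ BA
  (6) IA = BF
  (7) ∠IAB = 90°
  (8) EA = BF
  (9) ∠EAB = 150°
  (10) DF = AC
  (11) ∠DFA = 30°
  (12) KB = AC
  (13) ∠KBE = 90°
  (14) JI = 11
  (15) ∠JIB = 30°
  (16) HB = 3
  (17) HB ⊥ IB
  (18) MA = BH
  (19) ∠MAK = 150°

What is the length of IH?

From the given relations: IA = BF = 3.
Step 1: By the law of cosines on triangle BFA: BA² = 3² + 8² − 2·3·8·cos(60°) = 49, so BA = 7.
Step 2: By the law of cosines on triangle BAI: BI² = 7² + 3² − 2·7·3·cos(90°) = 58, so BI = √58.
Step 3: By the law of cosines on triangle IBH: IH² = √58² + 3² − 2·√58·3·cos(90°) = 67, so IH = √67.

Therefore, the length of IH = √67.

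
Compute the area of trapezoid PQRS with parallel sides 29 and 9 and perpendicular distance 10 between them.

A trapezoid's area equals the midsegment times the height.
The midsegment is (29 + 9) / 2 = 19.
Area = 19 * 10 = 190.

190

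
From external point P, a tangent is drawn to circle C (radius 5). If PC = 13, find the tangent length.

The tangent, radius, and line from the external point to the center form a right triangle.
The right angle is where the tangent meets the radius.
By the Pythagorean theorem: tangent² + 5² = 13²
tangent² = 169 - 25 = 144
tangent = 12

12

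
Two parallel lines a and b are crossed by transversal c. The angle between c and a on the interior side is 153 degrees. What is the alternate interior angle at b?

Alternate interior angles are equal: 153 degrees.

153 degrees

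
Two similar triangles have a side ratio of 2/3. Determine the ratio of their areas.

The ratio of areas of similar triangles equals the square of the side ratio.
Side ratio = 2:3
Area ratio = (2/3)^2 = 4/9 = 4:9

4:9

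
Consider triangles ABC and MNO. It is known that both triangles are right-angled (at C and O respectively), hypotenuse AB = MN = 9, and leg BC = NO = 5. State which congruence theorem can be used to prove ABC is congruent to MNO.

The given information matches HL: The hypotenuse and one leg of two right triangles are equal (Hypotenuse-Leg).

HL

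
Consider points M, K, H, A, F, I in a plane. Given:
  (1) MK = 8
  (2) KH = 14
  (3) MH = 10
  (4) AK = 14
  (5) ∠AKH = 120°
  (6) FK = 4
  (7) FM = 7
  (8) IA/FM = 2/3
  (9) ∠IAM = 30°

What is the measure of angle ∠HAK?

Step 1: By the law of cosines on triangle AKH: AH² = 14² + 14² − 2·14·14·cos(120°) = 588, so AH = 14·√3.
Step 2: By the inverse law of cosines on triangle HAK: cos(∠HAK) = ((14·√3)² + 14² − 14²) / (2·14·√3·14) = 588/678.96 = 0.866, so ∠HAK = 30°.

Therefore, the measure of angle ∠HAK = 30°.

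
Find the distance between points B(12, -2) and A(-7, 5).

The horizontal distance is |-7 - 12| = 19 and the vertical distance is |5 - -2| = 7.
By the Pythagorean theorem, d = sqrt(19^2 + 7^2) = sqrt(410).

sqrt(410)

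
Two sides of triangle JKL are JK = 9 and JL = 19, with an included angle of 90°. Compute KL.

Since angle J = 90°, this is a right triangle and the law of cosines reduces to the Pythagorean theorem.
KL^2 = 9^2 + 19^2 = 442
KL = sqrt(442)

sqrt(442)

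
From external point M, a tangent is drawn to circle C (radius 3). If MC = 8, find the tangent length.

tangent = √(d² - r²) = √(8² - 3²) = √(64 - 9) = √55 = sqrt(55)

sqrt(55)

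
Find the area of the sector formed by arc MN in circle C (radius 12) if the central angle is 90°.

Sector area = πr² × θ/360
= π × 12² × 1/4
= π × 144 × 1/4
= 36*pi

36*pi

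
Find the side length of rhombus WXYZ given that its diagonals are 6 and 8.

The diagonals of a rhombus bisect each other at right angles.
Half-diagonals: 6/2 = 3 and 8/2 = 4
side = sqrt(3^2 + 4^2)
side = sqrt(9 + 16)
side = sqrt(25) = 5

5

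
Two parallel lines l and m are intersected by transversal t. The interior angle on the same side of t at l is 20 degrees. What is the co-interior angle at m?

Co-interior angles (same-side interior) formed by parallel lines and a transversal are supplementary (sum to 180 degrees).
The given angle is 20 degrees.
The co-interior angle = 180 - 20 = 160 degrees.

160 degrees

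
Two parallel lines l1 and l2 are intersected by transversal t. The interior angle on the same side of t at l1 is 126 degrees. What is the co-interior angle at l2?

Co-interior (same-side interior) angles are between the parallel lines on the same side of the transversal.
Unlike corresponding or alternate interior angles, they are supplementary rather than equal.
So the angle = 180 - 126 = 54 degrees.

54 degrees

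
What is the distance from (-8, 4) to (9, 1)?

d = sqrt((9 - -8)^2 + (1 - 4)^2)
d = sqrt(17^2 + -3^2)
d = sqrt(289 + 9)
d = sqrt(298)

sqrt(298)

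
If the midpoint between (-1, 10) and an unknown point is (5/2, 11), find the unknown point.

Using the midpoint formula: M = ((x1 + x2)/2, (y1 + y2)/2)
We know M = (5/2, 11) and P = (-1, 10)
For x: 5/2 = (-1 + x2)/2, so x2 = 2*5/2 - -1 = 6
For y: 11 = (10 + y2)/2, so y2 = 2*11 - 10 = 12
R = (6, 12)

(6, 12)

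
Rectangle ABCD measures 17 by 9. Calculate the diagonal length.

A rectangle's diagonal splits it into two right triangles, with the diagonal as the hypotenuse.
By the Pythagorean theorem, d^2 = 17^2 + 9^2 = 370.
Therefore d = sqrt(370).

sqrt(370)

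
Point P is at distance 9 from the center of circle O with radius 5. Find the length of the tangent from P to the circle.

The tangent, radius, and line from the external point to the center form a right triangle.
The right angle is where the tangent meets the radius.
By the Pythagorean theorem: tangent² + 5² = 9²
tangent² = 81 - 25 = 56
tangent = 2*sqrt(14)

2*sqrt(14)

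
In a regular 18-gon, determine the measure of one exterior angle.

Each exterior angle of a regular n-gon is 360 / n.
For n = 18: 360 / 18 = 20 degrees.

20 degrees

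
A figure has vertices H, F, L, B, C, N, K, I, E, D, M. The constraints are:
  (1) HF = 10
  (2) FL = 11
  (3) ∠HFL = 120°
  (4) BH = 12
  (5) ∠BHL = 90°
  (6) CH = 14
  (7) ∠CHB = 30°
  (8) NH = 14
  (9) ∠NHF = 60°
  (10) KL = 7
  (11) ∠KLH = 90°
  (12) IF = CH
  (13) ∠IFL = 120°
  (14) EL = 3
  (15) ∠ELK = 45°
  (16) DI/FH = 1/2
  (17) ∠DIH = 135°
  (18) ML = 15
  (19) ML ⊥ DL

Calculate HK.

Step 1: By the law of cosines on triangle LFH: LH² = 11² + 10² − 2·11·10·cos(120°) = 331, so LH ≈ 18.19.
Step 2: By the law of cosines on triangle HLK: HK² = 18.19² + 7² − 2·18.19·7·cos(90°) = 380, so HK = 2·√95.

Therefore, the length of HK = 2·√95.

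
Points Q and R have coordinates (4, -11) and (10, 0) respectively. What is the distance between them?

d = sqrt((6)^2 + (11)^2) = sqrt(157)

sqrt(157)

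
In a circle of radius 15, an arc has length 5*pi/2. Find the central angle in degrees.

θ = 360 × 5*pi/2 / (2π × 15) = 30° (rearranging arc length formula).

30°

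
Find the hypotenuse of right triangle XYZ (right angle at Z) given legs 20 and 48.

In a right triangle, the square of the hypotenuse equals the sum of the squares of the two legs.
The legs are 20 and 48, so the hypotenuse = sqrt(400 + 2304) = sqrt(2704) = 52.

52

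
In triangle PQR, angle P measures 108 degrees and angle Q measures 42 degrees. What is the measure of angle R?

By the triangle angle sum property, the three interior angles of any triangle add up to 180°.
We know angle P = 108° and angle Q = 42°, so their sum is 150°.
Therefore angle R = 180° - 150° = 30°.

30 degrees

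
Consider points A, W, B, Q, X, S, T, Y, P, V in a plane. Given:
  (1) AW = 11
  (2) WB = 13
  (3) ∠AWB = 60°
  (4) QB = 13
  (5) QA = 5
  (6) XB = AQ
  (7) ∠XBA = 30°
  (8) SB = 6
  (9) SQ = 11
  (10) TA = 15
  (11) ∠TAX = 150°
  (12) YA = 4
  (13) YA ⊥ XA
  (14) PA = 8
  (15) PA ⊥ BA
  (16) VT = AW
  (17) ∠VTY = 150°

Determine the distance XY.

From the given relations: XB = AQ = 5.
Step 1: By the law of cosines on triangle BWA: BA² = 13² + 11² − 2·13·11·cos(60°) = 147, so BA = 7·√3.
Step 2: By the law of cosines on triangle XBA: XA² = 5² + (7·√3)² − 2·5·7·√3·cos(30°) = 67, so XA = √67.
Step 3: By the law of cosines on triangle XAY: XY² = √67² + 4² − 2·√67·4·cos(90°) = 83, so XY = √83.

Therefore, the length of XY = √83.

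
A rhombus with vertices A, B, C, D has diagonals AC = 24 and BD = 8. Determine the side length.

The diagonals of a rhombus bisect each other at right angles.
Half-diagonals: 24/2 = 12 and 8/2 = 4
side = sqrt(12^2 + 4^2)
side = sqrt(144 + 16)
side = sqrt(160) = 4*sqrt(10)

4*sqrt(10)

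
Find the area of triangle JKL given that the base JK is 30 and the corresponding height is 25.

Area = (1/2) * base * height
Area = (1/2) * 30 * 25
Area = 375

375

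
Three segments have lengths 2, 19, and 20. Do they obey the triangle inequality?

Yes.
The triangle inequality requires that the sum of any two sides exceeds the third.
Here 2 + 19 = 21 > 20, so the condition is met.

Yes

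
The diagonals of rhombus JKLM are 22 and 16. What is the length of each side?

The diagonals of a rhombus bisect each other at right angles.
Half-diagonals: 22/2 = 11 and 16/2 = 8
side = sqrt(11^2 + 8^2)
side = sqrt(121 + 64)
side = sqrt(185)

sqrt(185)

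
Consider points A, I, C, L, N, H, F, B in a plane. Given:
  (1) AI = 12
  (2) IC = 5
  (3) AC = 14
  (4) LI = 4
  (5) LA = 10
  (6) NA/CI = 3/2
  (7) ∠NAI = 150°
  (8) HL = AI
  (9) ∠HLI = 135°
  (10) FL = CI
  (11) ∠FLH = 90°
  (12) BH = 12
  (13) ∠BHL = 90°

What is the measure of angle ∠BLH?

From the given relations: HL = AI = 12.
Step 1: By the law of cosines on triangle LHB: LB² = 12² + 12² − 2·12·12·cos(90°) = 288, so LB = 12·√2.
Step 2: By the inverse law of cosines on triangle BLH: cos(∠BLH) = ((12·√2)² + 12² − 12²) / (2·12·√2·12) = 288/407.29 = 0.7071, so ∠BLH = 45°.

Therefore, the measure of angle ∠BLH = 45°.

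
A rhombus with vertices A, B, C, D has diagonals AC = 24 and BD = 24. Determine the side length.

Half-diagonals are 12 and 12. side = sqrt(12^2 + 12^2) = sqrt(288) = 12*sqrt(2)

12*sqrt(2)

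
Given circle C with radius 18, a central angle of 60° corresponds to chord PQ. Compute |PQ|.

Drop a perpendicular from the center to the chord, bisecting both the chord and the central angle.
Each half-chord = r sin(θ/2) = 18 sin(30°).
The full chord = 2 × 18 × sin(30°) = 18.

18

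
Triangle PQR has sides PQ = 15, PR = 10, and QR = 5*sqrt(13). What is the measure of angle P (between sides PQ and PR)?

When all three sides of a triangle are known, the law of cosines can be rearranged to find any angle.
cos(C) = (a² + b² - c²) / (2ab) gives cos(P) = 0.
Taking the inverse cosine: P = 90°.

90°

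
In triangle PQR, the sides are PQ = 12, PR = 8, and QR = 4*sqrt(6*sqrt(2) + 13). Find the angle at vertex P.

When all three sides of a triangle are known, the law of cosines can be rearranged to find any angle.
cos(C) = (a² + b² - c²) / (2ab) gives cos(P) = -sqrt(2)/2.
Taking the inverse cosine: P = 135°.

135°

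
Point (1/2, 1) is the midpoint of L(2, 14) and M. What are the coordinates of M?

Using the midpoint formula: M = ((x1 + x2)/2, (y1 + y2)/2)
We know M = (1/2, 1) and L = (2, 14)
For x: 1/2 = (2 + x2)/2, so x2 = 2*1/2 - 2 = -1
For y: 1 = (14 + y2)/2, so y2 = 2*1 - 14 = -12
M = (-1, -12)

(-1, -12)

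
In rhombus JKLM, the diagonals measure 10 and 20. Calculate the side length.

In a rhombus, the diagonals bisect each other perpendicularly, creating four congruent right triangles.
Each triangle has legs 5 (half of 10) and 10 (half of 20).
The hypotenuse of each right triangle is a side of the rhombus:
side = sqrt(5^2 + 10^2) = sqrt(125) = 5*sqrt(5)

5*sqrt(5)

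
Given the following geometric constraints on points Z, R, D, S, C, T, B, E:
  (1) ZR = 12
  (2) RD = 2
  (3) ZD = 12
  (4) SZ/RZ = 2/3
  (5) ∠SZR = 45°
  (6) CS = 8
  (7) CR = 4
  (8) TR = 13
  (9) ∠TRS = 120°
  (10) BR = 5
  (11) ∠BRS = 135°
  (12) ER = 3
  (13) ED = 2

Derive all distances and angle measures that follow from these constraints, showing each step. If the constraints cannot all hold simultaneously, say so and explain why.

The constraints are consistent.

From the given relations:
  SZ = 2/3·RZ = 2/3·12 = 8

Step 1: From RZ = 12, ZS = 8, and ∠RZS = 45°, by the law of cosines:
  RS² = RZ² + ZS² - 2·RZ·ZS·cos(45°) = 144 + 64 - 135.8 = 72.24
  RS ≈ 8.5

Step 2: From ZD = 12, ZR = 12, DR = 2, by the inverse law of cosines:
  cos(∠DZR) = (ZD² + ZR² - DR²) / (2·ZD·ZR)
  ∠DZR = 9.56°

Step 3: From RD = 2, RE = 3, DE = 2, by the inverse law of cosines:
  cos(∠DRE) = (RD² + RE² - DE²) / (2·RD·RE)
  ∠DRE = 41.41°

Step 4: From RD = 2, RZ = 12, DZ = 12, by the inverse law of cosines:
  cos(∠DRZ) = (RD² + RZ² - DZ²) / (2·RD·RZ)
  ∠DRZ = 85.22°

Step 5: From DE = 2, DR = 2, ER = 3, by the inverse law of cosines:
  cos(∠EDR) = (DE² + DR² - ER²) / (2·DE·DR)
  ∠EDR = 97.18°

Step 6: From DR = 2, DZ = 12, RZ = 12, by the inverse law of cosines:
  cos(∠RDZ) = (DR² + DZ² - RZ²) / (2·DR·DZ)
  ∠RDZ = 85.22°

Step 7: From ED = 2, ER = 3, DR = 2, by the inverse law of cosines:
  cos(∠DER) = (ED² + ER² - DR²) / (2·ED·ER)
  ∠DER = 41.41°

Step 8: From SR = 8.5, RT = 13, and ∠SRT = 120°, by the law of cosines:
  ST² = SR² + RT² - 2·SR·RT·cos(120°) = 72.24 + 169 + 110.5 = 351.7
  ST ≈ 18.75

Step 9: From SR = 8.5, RB = 5, and ∠SRB = 135°, by the law of cosines:
  SB² = SR² + RB² - 2·SR·RB·cos(135°) = 72.24 + 25 + 60.1 = 157.3
  SB ≈ 12.54

Step 10: From RC = 4, RS = 8.5, CS = 8, by the inverse law of cosines:
  cos(∠CRS) = (RC² + RS² - CS²) / (2·RC·RS)
  ∠CRS = 69.12°

Step 11: From RS = 8.5, RZ = 12, SZ = 8, by the inverse law of cosines:
  cos(∠SRZ) = (RS² + RZ² - SZ²) / (2·RS·RZ)
  ∠SRZ = 41.73°

Step 12: From SC = 8, SR = 8.5, CR = 4, by the inverse law of cosines:
  cos(∠CSR) = (SC² + SR² - CR²) / (2·SC·SR)
  ∠CSR = 27.85°

Step 13: From SR = 8.5, SZ = 8, RZ = 12, by the inverse law of cosines:
  cos(∠RSZ) = (SR² + SZ² - RZ²) / (2·SR·SZ)
  ∠RSZ = 93.27°

Step 14: From CR = 4, CS = 8, RS = 8.5, by the inverse law of cosines:
  cos(∠RCS) = (CR² + CS² - RS²) / (2·CR·CS)
  ∠RCS = 83.03°

Step 15: From SB = 12.54, SR = 8.5, BR = 5, by the inverse law of cosines:
  cos(∠BSR) = (SB² + SR² - BR²) / (2·SB·SR)
  ∠BSR = 16.37°

Step 16: From SR = 8.5, ST = 18.75, RT = 13, by the inverse law of cosines:
  cos(∠RST) = (SR² + ST² - RT²) / (2·SR·ST)
  ∠RST = 36.89°

Step 17: From TR = 13, TS = 18.75, RS = 8.5, by the inverse law of cosines:
  cos(∠RTS) = (TR² + TS² - RS²) / (2·TR·TS)
  ∠RTS = 23.11°

Step 18: From BR = 5, BS = 12.54, RS = 8.5, by the inverse law of cosines:
  cos(∠RBS) = (BR² + BS² - RS²) / (2·BR·BS)
  ∠RBS = 28.63°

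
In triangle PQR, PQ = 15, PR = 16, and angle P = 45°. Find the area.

Area = (1/2)(15)(16) sin(45°) = (1/2)(15)(16)(sqrt(2)/2) = 60*sqrt(2)

60*sqrt(2)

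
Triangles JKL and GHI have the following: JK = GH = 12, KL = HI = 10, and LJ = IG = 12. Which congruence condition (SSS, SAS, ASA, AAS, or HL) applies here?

The given information provides:
JK = GH = 12, KL = HI = 10, and LJ = IG = 12
This matches the SSS congruence theorem.
All three pairs of corresponding sides are equal (Side-Side-Side).

SSS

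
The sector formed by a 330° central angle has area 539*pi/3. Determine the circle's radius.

r² = 360 × 539*pi/3 / (π × 330) = 196, so r = 14.

14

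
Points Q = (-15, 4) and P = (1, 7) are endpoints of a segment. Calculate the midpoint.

M = ((x₁ + x₂)/2, (y₁ + y₂)/2)
= ((-15 + 1)/2, (4 + 7)/2)
= (-14/2, 11/2) = (-7, 11/2)

(-7, 11/2)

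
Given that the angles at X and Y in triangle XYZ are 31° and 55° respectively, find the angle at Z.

By the triangle angle sum property, the three interior angles of any triangle add up to 180°.
We know angle X = 31° and angle Y = 55°, so their sum is 86°.
Therefore angle Z = 180° - 86° = 94°.

94 degrees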